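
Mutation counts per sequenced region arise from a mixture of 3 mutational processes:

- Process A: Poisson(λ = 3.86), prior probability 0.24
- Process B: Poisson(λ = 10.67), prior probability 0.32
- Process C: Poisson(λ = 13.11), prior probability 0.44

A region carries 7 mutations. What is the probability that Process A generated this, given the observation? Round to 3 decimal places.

0.268

Apply Bayes' rule: the posterior for each component is proportional to its prior times its likelihood at x.
Evaluate each component's likelihood at the observed value:
  L_A = 0.0533708
  L_B = 0.0725769
  L_C = 0.0267416
Weight by the priors:
  w_A·L_A = 0.24 × 0.0533708 = 0.012809
  w_B·L_B = 0.32 × 0.0725769 = 0.0232246
  w_C·L_C = 0.44 × 0.0267416 = 0.0117663
Sum: 0.012809 + 0.0232246 + 0.0117663 = 0.0477999
Responsibility of Process A: 0.012809 / 0.0477999 ≈ 0.268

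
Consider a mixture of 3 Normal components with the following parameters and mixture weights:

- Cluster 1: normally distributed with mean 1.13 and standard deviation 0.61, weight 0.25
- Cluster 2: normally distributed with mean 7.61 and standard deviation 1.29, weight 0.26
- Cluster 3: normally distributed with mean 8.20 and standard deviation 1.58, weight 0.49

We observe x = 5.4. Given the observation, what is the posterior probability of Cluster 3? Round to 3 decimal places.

By Bayes' theorem, P(k | x) = w_k f_k(x) / Σ_j w_j f_j(x).
Component likelihoods at x = 5.4:
  p_1 = (1/(0.61·√(2π)))·exp(−(5.4−1.13)²/(2·0.61²)) = 0.654004·exp(-24.50000) = 1.4975e-11
  p_2 = (1/(1.29·√(2π)))·exp(−(5.4−7.61)²/(2·1.29²)) = 0.309258·exp(-1.46749) = 0.0712849
  p_3 = (1/(1.58·√(2π)))·exp(−(5.4−8.20)²/(2·1.58²)) = 0.252495·exp(-1.57026) = 0.0525167
Prior × likelihood for each component:
  w_1·p_1 = 0.25 × 1.4975e-11 = 3.74374e-12
  w_2·p_2 = 0.26 × 0.0712849 = 0.0185341
  w_3·p_3 = 0.49 × 0.0525167 = 0.0257332
Denominator: 3.74374e-12 + 0.0185341 + 0.0257332 = 0.0442672
So the posterior for Cluster 3 is 0.0257332 / 0.0442672 ≈ 0.581.

0.581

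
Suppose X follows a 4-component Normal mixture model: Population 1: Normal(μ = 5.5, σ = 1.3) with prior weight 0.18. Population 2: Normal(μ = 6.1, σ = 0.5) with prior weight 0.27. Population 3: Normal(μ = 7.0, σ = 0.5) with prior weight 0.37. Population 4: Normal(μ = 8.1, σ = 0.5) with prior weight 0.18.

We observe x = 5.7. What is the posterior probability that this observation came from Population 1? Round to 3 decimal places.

0.247

By Bayes' theorem, P(k | x) = π_k f_k(x) / Σ_j π_j f_j(x).
Component likelihoods at x = 5.7:
  p_1 = 0.303268
  p_2 = 0.579383
  p_3 = 0.0271659
  p_4 = 7.9226e-06
Prior × likelihood for each component:
  π_1·p_1 = 0.18 × 0.303268 = 0.0545883
  π_2·p_2 = 0.27 × 0.579383 = 0.156433
  π_3·p_3 = 0.37 × 0.0271659 = 0.0100514
  π_4·p_4 = 0.18 × 7.9226e-06 = 1.42607e-06
Marginal: 0.0545883 + 0.156433 + 0.0100514 + 1.42607e-06 = 0.221075
P(Population 1 | data) = 0.0545883 / 0.221075 ≈ 0.247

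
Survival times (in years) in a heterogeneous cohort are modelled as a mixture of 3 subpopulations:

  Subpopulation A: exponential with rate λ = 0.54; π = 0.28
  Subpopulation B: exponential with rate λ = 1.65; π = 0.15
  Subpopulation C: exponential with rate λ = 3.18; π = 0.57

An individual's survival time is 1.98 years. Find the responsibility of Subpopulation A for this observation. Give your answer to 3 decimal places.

0.802

By Bayes' theorem, P(k | x) = w_k f_k(x) / Σ_j w_j f_j(x).
Component likelihoods at x = 1.98 years:
  L_A = 0.54·e^(−0.54·1.98) = 0.54·e^(−1.0692) = 0.185373
  L_B = 1.65·e^(−1.65·1.98) = 1.65·e^(−3.2670) = 0.062899
  L_C = 3.18·e^(−3.18·1.98) = 3.18·e^(−6.2964) = 0.00586051
Unnormalised posteriors:
  w_A·L_A = 0.28 × 0.185373 = 0.0519044
  w_B·L_B = 0.15 × 0.062899 = 0.00943485
  w_C·L_C = 0.57 × 0.00586051 = 0.00334049
Evidence: 0.0519044 + 0.00943485 + 0.00334049 = 0.0646797
P(Subpopulation A | 1.98 years) ≈ 0.802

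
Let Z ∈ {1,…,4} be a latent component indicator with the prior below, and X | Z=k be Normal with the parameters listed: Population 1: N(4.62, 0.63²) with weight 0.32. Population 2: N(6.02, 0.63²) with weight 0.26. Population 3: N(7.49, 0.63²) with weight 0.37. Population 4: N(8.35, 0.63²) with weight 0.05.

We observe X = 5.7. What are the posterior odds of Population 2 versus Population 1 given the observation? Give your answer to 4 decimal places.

3.1042

Only the two components matter; the odds are (w_i f_i(x)) / (w_j f_j(x)).
Evaluate each component's likelihood at the observed value:
  L_1 = 0.145688
  L_2 = 0.556603
  L_3 = 0.0111836
  L_4 = 9.10966e-05
0.144717 / 0.04662 ≈ 3.1042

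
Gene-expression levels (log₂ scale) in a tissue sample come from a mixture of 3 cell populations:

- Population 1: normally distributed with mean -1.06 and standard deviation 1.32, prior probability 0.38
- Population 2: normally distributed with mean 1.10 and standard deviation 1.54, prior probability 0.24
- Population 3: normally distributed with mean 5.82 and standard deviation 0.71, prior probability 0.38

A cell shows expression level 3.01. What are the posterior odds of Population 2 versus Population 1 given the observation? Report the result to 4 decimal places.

Only the two components matter; the odds are (P(Z=i) f_i(x)) / (P(Z=j) f_j(x)).
Evaluate each component's likelihood at the observed value:
  f_1 = (1/(1.32·√(2π)))·exp(−(3.01−-1.06)²/(2·1.32²)) = 0.302229·exp(-4.75347) = 0.00260573
  f_2 = (1/(1.54·√(2π)))·exp(−(3.01−1.10)²/(2·1.54²)) = 0.259053·exp(-0.76912) = 0.12005
  f_3 = (1/(0.71·√(2π)))·exp(−(3.01−5.82)²/(2·0.71²)) = 0.561891·exp(-7.83188) = 0.000223003
0.0288121 / 0.000990177 ≈ 29.0979

29.0979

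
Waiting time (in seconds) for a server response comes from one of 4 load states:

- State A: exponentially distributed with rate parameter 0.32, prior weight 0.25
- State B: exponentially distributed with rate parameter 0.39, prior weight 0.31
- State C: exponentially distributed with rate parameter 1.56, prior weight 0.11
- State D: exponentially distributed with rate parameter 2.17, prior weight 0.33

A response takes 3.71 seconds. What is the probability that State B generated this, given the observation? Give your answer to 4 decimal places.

Apply Bayes' rule: the posterior for each component is proportional to its prior times its likelihood at x.
Exponential densities:
  L_A = 0.32·e^(−0.32·3.71) = 0.32·e^(−1.1872) = 0.0976238
  L_B = 0.39·e^(−0.39·3.71) = 0.39·e^(−1.4469) = 0.0917664
  L_C = 1.56·e^(−1.56·3.71) = 1.56·e^(−5.7876) = 0.00478192
  L_D = 2.17·e^(−2.17·3.71) = 2.17·e^(−8.0507) = 0.000691967
Multiply by the mixture weights:
  P(Z=A)·L_A = 0.25 × 0.0976238 = 0.0244059
  P(Z=B)·L_B = 0.31 × 0.0917664 = 0.0284476
  P(Z=C)·L_C = 0.11 × 0.00478192 = 0.000526011
  P(Z=D)·L_D = 0.33 × 0.000691967 = 0.000228349
Marginal: 0.0244059 + 0.0284476 + 0.000526011 + 0.000228349 = 0.0536079
P(State B | the observation) ≈ 0.5307

0.5307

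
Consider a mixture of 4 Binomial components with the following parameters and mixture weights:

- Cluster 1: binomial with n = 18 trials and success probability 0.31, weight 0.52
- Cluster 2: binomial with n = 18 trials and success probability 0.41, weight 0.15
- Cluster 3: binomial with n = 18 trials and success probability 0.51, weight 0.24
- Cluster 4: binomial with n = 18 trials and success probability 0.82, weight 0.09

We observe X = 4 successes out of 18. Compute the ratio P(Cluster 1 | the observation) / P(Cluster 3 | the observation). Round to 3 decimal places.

35.653

Since P(k|x) ∝ P(Z=k) f_k(x), the posterior odds are P(Z=i) f_i(x) / (P(Z=j) f_j(x)).
Component likelihoods at x = 4 successes out of 18:
  f_1 = 0.156695
  f_2 = 0.0535531
  f_3 = 0.00952242
  f_4 = 5.18552e-08
Odds = (0.52/0.24) × (0.156695/0.00952242) = 2.16667 × 16.4554 ≈ 35.653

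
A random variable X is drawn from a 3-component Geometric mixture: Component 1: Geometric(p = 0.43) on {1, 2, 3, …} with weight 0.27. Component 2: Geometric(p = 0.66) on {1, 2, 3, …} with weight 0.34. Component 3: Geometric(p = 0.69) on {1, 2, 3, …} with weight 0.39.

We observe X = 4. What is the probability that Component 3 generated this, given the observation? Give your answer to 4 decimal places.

0.2091

Apply Bayes' rule: the posterior for each component is proportional to its prior times its likelihood at x.
Component likelihoods at x = 4:
  f_1 = 0.43·(1−0.43)^3 = 0.43·0.185193 = 0.079633
  f_2 = 0.66·(1−0.66)^3 = 0.66·0.039304 = 0.0259406
  f_3 = 0.69·(1−0.69)^3 = 0.69·0.029791 = 0.0205558
Multiply by the mixture weights:
  π_1·f_1 = 0.27 × 0.079633 = 0.0215009
  π_2·f_2 = 0.34 × 0.0259406 = 0.00881982
  π_3·f_3 = 0.39 × 0.0205558 = 0.00801676
Denominator: 0.0215009 + 0.00881982 + 0.00801676 = 0.0383375
P(Component 3 | x) = 0.00801676 / 0.0383375 ≈ 0.2091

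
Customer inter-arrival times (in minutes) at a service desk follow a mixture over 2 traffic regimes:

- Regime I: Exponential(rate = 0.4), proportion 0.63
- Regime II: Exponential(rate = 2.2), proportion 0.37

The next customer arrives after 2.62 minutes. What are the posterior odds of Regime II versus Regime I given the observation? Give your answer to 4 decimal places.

0.0289

The posterior odds equal the prior odds times the likelihood ratio: (w_i/w_j)·(f_i(x)/f_j(x)).
Component likelihoods at x = 2.62 minutes:
  L_I = 0.140255
  L_II = 0.00690477
Posterior odds = (w_II·L_II) / (w_I·L_I) = (0.37·0.00690477) / (0.63·0.140255) = 0.00255477 / 0.0883609 ≈ 0.0289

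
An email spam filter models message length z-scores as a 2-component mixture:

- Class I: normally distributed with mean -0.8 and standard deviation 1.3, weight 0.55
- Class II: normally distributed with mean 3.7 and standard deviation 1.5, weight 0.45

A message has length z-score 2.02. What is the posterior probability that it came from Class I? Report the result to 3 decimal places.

0.201

Posterior ∝ prior × likelihood, so P(k | x) ∝ π_k f_k(x); normalise over all components.
Evaluate each component's likelihood at the observed value:
  f_I = 0.0291855
  f_II = 0.142046
Unnormalised posteriors:
  π_I·f_I = 0.55 × 0.0291855 = 0.016052
  π_II·f_II = 0.45 × 0.142046 = 0.0639207
Evidence: 0.016052 + 0.0639207 = 0.0799728
P(Class I | data) ≈ 0.201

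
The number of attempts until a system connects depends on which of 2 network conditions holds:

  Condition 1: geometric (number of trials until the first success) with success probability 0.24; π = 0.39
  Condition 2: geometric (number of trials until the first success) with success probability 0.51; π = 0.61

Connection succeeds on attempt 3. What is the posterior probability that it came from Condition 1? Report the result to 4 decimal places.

P(component k | x) = π_k·f_k(x) / marginal(x), where marginal(x) = Σ_j π_j·f_j(x).
Evaluate each component's likelihood at the observed value:
  L_1 = 0.138624
  L_2 = 0.122451
Weight by the priors:
  π_1·L_1 = 0.39 × 0.138624 = 0.0540634
  π_2·L_2 = 0.61 × 0.122451 = 0.0746951
Normaliser: 0.0540634 + 0.0746951 = 0.128758
P(Condition 1 | x) ≈ 0.4199

0.4199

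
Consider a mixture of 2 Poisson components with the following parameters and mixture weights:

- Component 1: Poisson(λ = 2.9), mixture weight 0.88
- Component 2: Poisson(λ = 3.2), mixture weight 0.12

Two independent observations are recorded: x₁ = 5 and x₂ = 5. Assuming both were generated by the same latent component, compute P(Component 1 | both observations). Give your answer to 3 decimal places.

0.833

By Bayes' theorem, P(k | x) = P(Z=k) f_k(x) / Σ_j P(Z=j) f_j(x).
Since both observations come from the same component, the likelihood for component k is f_k(x₁)·f_k(x₂).
  p_1 = [0.0940491] × [0.0940491] = 0.00884524
  p_2 = [0.113979] × [0.113979] = 0.0129913
Multiply by the mixture weights:
  P(Z=1)·p_1 = 0.88 × 0.00884524 = 0.00778381
  P(Z=2)·p_2 = 0.12 × 0.0129913 = 0.00155896
Denominator: 0.00778381 + 0.00155896 = 0.00934276
P(Component 1 | x₁, x₂) ≈ 0.833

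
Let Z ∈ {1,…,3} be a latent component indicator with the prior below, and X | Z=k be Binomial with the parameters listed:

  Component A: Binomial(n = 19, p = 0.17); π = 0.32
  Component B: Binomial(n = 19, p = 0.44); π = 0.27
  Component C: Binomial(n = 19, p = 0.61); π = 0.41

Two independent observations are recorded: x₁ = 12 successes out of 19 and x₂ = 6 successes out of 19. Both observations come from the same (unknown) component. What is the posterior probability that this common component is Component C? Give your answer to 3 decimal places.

By Bayes' theorem, P(k | x) = P(Z=k) f_k(x) / Σ_j P(Z=j) f_j(x).
Since both observations come from the same component, the likelihood for component k is f_k(x₁)·f_k(x₂).
  L_A = [7.96638e-06] × [0.0581019] = 4.62862e-07
  L_B = [0.0458221] × [0.104868] = 0.00480527
  L_C = [0.183543] × [0.00674995] = 0.00123891
Weight by the priors:
  P(Z=A)·L_A = 0.32 × 4.62862e-07 = 1.48116e-07
  P(Z=B)·L_B = 0.27 × 0.00480527 = 0.00129742
  P(Z=C)·L_C = 0.41 × 0.00123891 = 0.000507951
Marginal: 1.48116e-07 + 0.00129742 + 0.000507951 = 0.00180552
P(Component C | x) = 0.000507951 / 0.00180552 ≈ 0.281

0.281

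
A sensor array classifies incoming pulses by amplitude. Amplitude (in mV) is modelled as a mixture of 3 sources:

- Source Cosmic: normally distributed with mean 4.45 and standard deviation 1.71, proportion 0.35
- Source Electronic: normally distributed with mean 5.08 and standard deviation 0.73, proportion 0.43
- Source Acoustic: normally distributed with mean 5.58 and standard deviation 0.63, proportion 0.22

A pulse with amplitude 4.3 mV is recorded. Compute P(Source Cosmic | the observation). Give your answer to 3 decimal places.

0.351

The responsibility of component k is w_k f_k(x) divided by Σ_j w_j f_j(x).
Evaluate each component's likelihood at the observed value:
  p_Cosmic = 0.232404
  p_Electronic = 0.308798
  p_Acoustic = 0.0803873
Weight by the priors:
  w_Cosmic·p_Cosmic = 0.35 × 0.232404 = 0.0813413
  w_Electronic·p_Electronic = 0.43 × 0.308798 = 0.132783
  w_Acoustic·p_Acoustic = 0.22 × 0.0803873 = 0.0176852
Sum: 0.0813413 + 0.132783 + 0.0176852 = 0.23181
P(Source Cosmic | the observation) ≈ 0.351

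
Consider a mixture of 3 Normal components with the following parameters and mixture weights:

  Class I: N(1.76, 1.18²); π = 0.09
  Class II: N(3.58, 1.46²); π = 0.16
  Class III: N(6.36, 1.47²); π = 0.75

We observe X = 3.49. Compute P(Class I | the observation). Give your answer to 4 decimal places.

By Bayes' theorem, P(k | x) = w_k f_k(x) / Σ_j w_j f_j(x).
Evaluate each component's likelihood at the observed value:
  p_I = (1/(1.18·√(2π)))·exp(−(3.49−1.76)²/(2·1.18²)) = 0.338087·exp(-1.07473) = 0.11542
  p_II = (1/(1.46·√(2π)))·exp(−(3.49−3.58)²/(2·1.46²)) = 0.273248·exp(-0.00190) = 0.272729
  p_III = (1/(1.47·√(2π)))·exp(−(3.49−6.36)²/(2·1.47²)) = 0.271389·exp(-1.90590) = 0.0403527
Unnormalised posteriors:
  w_I·p_I = 0.09 × 0.11542 = 0.0103878
  w_II·p_II = 0.16 × 0.272729 = 0.0436367
  w_III·p_III = 0.75 × 0.0403527 = 0.0302645
Denominator: 0.0103878 + 0.0436367 + 0.0302645 = 0.084289
Responsibility of Class I: 0.0103878 / 0.084289 ≈ 0.1232

0.1232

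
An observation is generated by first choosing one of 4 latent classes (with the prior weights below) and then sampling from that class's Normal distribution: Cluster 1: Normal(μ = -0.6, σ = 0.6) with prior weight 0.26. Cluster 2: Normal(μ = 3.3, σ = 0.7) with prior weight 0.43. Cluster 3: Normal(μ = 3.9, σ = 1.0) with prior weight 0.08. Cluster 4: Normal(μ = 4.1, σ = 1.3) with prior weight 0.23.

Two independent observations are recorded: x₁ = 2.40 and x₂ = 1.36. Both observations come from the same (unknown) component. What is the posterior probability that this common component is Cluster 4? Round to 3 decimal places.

By Bayes' theorem, P(k | x) = P(Z=k) f_k(x) / Σ_j P(Z=j) f_j(x).
Since both observations come from the same component, the likelihood for component k is f_k(x₁)·f_k(x₂).
  f_1 = [2.47787e-06] × [0.003203] = 7.9366e-09
  f_2 = [0.249376] × [0.0122446] = 0.0030535
  f_3 = [0.129518] × [0.0158476] = 0.00205254
  f_4 = [0.130506] × [0.0332904] = 0.00434461
Multiply by the mixture weights:
  P(Z=1)·f_1 = 0.26 × 7.9366e-09 = 2.06351e-09
  P(Z=2)·f_2 = 0.43 × 0.0030535 = 0.00131301
  P(Z=3)·f_3 = 0.08 × 0.00205254 = 0.000164203
  P(Z=4)·f_4 = 0.23 × 0.00434461 = 0.000999261
Evidence: 2.06351e-09 + 0.00131301 + 0.000164203 + 0.000999261 = 0.00247647
Responsibility of Cluster 4: 0.000999261 / 0.00247647 ≈ 0.404

0.404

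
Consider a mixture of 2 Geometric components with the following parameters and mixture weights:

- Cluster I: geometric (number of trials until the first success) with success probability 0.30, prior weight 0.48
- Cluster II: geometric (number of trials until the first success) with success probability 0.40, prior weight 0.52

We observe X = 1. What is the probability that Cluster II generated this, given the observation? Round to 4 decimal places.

0.5909

P(component k | x) = w_k·f_k(x) / marginal(x), where marginal(x) = Σ_j w_j·f_j(x).
Evaluate each component's likelihood at the observed value:
  L_I = 0.30·(1−0.30)^0 = 0.30·1 = 0.3
  L_II = 0.40·(1−0.40)^0 = 0.40·1 = 0.4
Prior × likelihood for each component:
  w_I·L_I = 0.48 × 0.3 = 0.144
  w_II·L_II = 0.52 × 0.4 = 0.208
Evidence: 0.144 + 0.208 = 0.352
Responsibility of Cluster II: 0.208 / 0.352 ≈ 0.5909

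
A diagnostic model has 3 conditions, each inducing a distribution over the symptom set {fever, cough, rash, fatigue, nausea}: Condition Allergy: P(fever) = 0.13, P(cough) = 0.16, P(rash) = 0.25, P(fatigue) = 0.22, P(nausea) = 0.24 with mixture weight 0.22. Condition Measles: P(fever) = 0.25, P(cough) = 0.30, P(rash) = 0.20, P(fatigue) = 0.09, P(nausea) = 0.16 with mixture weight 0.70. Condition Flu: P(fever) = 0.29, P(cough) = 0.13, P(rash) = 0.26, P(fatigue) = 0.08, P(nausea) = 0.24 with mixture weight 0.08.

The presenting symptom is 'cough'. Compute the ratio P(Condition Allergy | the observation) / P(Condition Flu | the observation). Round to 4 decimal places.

Since P(k|x) ∝ π_k f_k(x), the posterior odds are π_i f_i(x) / (π_j f_j(x)).
Component likelihoods at x = 'cough':
  L_Allergy = 0.16
  L_Measles = 0.3
  L_Flu = 0.13
Odds = (0.22/0.08) × (0.16/0.13) = 2.75 × 1.23077 ≈ 3.3846

3.3846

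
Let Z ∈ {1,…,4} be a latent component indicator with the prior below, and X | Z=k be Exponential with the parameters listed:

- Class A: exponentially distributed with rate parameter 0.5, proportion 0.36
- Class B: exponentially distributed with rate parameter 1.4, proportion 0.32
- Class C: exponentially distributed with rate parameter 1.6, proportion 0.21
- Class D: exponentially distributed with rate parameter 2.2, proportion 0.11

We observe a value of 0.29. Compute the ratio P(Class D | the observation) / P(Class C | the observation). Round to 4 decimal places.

0.6052

Only the two components matter; the odds are (P(Z=i) f_i(x)) / (P(Z=j) f_j(x)).
Evaluate each component's likelihood at the observed value:
  f_A = 0.5·e^(−0.5·0.29) = 0.5·e^(−0.1450) = 0.432511
  f_B = 1.4·e^(−1.4·0.29) = 1.4·e^(−0.4060) = 0.932834
  f_C = 1.6·e^(−1.6·0.29) = 1.6·e^(−0.4640) = 1.00602
  f_D = 2.2·e^(−2.2·0.29) = 2.2·e^(−0.6380) = 1.16237
Posterior odds = (P(Z=D)·f_D) / (P(Z=C)·f_C) = (0.11·1.16237) / (0.21·1.00602) = 0.12786 / 0.211265 ≈ 0.6052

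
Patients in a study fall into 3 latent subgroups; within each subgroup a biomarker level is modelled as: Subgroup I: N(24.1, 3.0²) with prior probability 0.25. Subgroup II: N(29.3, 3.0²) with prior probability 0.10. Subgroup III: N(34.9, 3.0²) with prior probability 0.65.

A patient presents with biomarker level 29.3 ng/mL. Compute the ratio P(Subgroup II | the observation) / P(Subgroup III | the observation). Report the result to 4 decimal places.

0.8785

Only the two components matter; the odds are (π_i f_i(x)) / (π_j f_j(x)).
Normal densities:
  L_I = 0.0296062
  L_II = 0.132981
  L_III = 0.023289
Odds = (0.10/0.65) × (0.132981/0.023289) = 0.153846 × 5.71002 ≈ 0.8785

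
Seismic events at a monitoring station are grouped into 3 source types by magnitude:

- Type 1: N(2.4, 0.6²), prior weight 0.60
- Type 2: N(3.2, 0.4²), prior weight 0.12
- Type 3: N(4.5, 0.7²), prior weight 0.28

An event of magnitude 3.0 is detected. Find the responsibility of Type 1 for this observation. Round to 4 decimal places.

0.6654

P(component k | x) = π_k·f_k(x) / marginal(x), where marginal(x) = Σ_j π_j·f_j(x).
Component likelihoods at x = 3.0:
  f_1 = (1/(0.6·√(2π)))·exp(−(3.0−2.4)²/(2·0.6²)) = 0.664904·exp(-0.50000) = 0.403285
  f_2 = (1/(0.4·√(2π)))·exp(−(3.0−3.2)²/(2·0.4²)) = 0.997356·exp(-0.12500) = 0.880163
  f_3 = (1/(0.7·√(2π)))·exp(−(3.0−4.5)²/(2·0.7²)) = 0.569918·exp(-2.29592) = 0.057373
Unnormalised posteriors:
  π_1·f_1 = 0.60 × 0.403285 = 0.241971
  π_2·f_2 = 0.12 × 0.880163 = 0.10562
  π_3·f_3 = 0.28 × 0.057373 = 0.0160644
Sum: 0.241971 + 0.10562 + 0.0160644 = 0.363655
Responsibility of Type 1: 0.241971 / 0.363655 ≈ 0.6654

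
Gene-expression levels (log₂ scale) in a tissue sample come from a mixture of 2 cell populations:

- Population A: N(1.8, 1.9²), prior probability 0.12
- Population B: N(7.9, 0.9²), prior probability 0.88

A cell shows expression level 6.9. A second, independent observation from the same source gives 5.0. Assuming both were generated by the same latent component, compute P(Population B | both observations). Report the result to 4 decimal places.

The responsibility of component k is w_k f_k(x) divided by Σ_j w_j f_j(x).
Since both observations come from the same component, the likelihood for component k is f_k(x₁)·f_k(x₂).
  p_A = [0.00572287] × [0.0508398] = 0.00029095
  p_B = [0.239103] × [0.00246655] = 0.000589758
Prior × likelihood for each component:
  w_A·p_A = 0.12 × 0.00029095 = 3.4914e-05
  w_B·p_B = 0.88 × 0.000589758 = 0.000518987
Marginal: 3.4914e-05 + 0.000518987 = 0.000553901
P(Population B | data) ≈ 0.9370

0.9370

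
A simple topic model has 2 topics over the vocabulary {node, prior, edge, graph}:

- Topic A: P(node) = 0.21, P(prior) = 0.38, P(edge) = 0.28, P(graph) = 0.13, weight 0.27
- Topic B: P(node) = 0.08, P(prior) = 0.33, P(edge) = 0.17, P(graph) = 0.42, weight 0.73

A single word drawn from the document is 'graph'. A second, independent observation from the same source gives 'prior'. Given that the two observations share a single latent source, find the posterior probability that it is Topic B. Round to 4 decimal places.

Posterior ∝ prior × likelihood, so P(k | x) ∝ w_k f_k(x); normalise over all components.
Since both observations come from the same component, the likelihood for component k is f_k(x₁)·f_k(x₂).
  L_A = [0.13] × [0.38] = 0.0494
  L_B = [0.42] × [0.33] = 0.1386
Prior × likelihood for each component:
  w_A·L_A = 0.27 × 0.0494 = 0.013338
  w_B·L_B = 0.73 × 0.1386 = 0.101178
Normaliser: 0.013338 + 0.101178 = 0.114516
P(Topic B | x) = 0.101178 / 0.114516 ≈ 0.8835

0.8835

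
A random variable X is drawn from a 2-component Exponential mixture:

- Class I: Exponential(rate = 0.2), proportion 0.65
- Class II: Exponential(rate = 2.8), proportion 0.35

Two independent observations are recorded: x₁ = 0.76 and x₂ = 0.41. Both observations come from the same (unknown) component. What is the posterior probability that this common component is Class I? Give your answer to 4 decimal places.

The responsibility of component k is π_k f_k(x) divided by Σ_j π_j f_j(x).
Since both observations come from the same component, the likelihood for component k is f_k(x₁)·f_k(x₂).
  L_I = [0.171798] × [0.184254] = 0.0316545
  L_II = [0.333411] × [0.888358] = 0.296188
Multiply by the mixture weights:
  π_I·L_I = 0.65 × 0.0316545 = 0.0205754
  π_II·L_II = 0.35 × 0.296188 = 0.103666
Normaliser: 0.0205754 + 0.103666 = 0.124241
P(Class I | x₁, x₂) ≈ 0.1656

0.1656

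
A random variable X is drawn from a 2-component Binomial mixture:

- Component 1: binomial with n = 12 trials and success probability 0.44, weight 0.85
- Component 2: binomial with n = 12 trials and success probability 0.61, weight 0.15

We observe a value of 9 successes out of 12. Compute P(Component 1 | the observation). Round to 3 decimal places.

Posterior ∝ prior × likelihood, so P(k | x) ∝ π_k f_k(x); normalise over all components.
Component likelihoods at x = 9 successes out of 12:
  L_1 = 0.0238815
  L_2 = 0.152611
Weight by the priors:
  π_1·L_1 = 0.85 × 0.0238815 = 0.0202992
  π_2·L_2 = 0.15 × 0.152611 = 0.0228916
Marginal: 0.0202992 + 0.0228916 = 0.0431908
So the posterior for Component 1 is 0.0202992 / 0.0431908 ≈ 0.470.

0.470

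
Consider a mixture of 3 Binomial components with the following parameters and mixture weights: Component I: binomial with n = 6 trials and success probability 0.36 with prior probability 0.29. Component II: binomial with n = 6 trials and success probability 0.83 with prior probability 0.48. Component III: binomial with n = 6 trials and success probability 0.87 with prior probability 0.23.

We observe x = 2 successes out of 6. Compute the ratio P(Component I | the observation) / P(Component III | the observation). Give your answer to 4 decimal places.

126.8187

The posterior odds equal the prior odds times the likelihood ratio: (w_i/w_j)·(f_i(x)/f_j(x)).
Component likelihoods at x = 2 successes out of 6:
  p_I = C(6,2)·0.36^2·0.64^4 = 15·0.1296·0.167772 = 0.326149
  p_II = C(6,2)·0.83^2·0.17^4 = 15·0.6889·0.00083521 = 0.00863064
  p_III = C(6,2)·0.87^2·0.13^4 = 15·0.7569·0.00028561 = 0.00324267
0.0945832 / 0.000745815 ≈ 126.8187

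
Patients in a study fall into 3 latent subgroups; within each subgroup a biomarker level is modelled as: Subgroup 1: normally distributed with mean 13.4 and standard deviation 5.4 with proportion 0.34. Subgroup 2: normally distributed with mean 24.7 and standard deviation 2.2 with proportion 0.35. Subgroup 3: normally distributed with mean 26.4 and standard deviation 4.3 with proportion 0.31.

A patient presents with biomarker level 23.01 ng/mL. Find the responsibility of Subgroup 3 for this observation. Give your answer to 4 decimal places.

Posterior ∝ prior × likelihood, so P(k | x) ∝ P(Z=k) f_k(x); normalise over all components.
Evaluate each component's likelihood at the observed value:
  L_1 = (1/(5.4·√(2π)))·exp(−(23.01−13.4)²/(2·5.4²)) = 0.073878·exp(-1.58354) = 0.0151633
  L_2 = (1/(2.2·√(2π)))·exp(−(23.01−24.7)²/(2·2.2²)) = 0.181337·exp(-0.29505) = 0.135004
  L_3 = (1/(4.3·√(2π)))·exp(−(23.01−26.4)²/(2·4.3²)) = 0.092777·exp(-0.31077) = 0.0679952
Weight by the priors:
  P(Z=1)·L_1 = 0.34 × 0.0151633 = 0.00515552
  P(Z=2)·L_2 = 0.35 × 0.135004 = 0.0472516
  P(Z=3)·L_3 = 0.31 × 0.0679952 = 0.0210785
Denominator: 0.00515552 + 0.0472516 + 0.0210785 = 0.0734856
So the posterior for Subgroup 3 is 0.0210785 / 0.0734856 ≈ 0.2868.

0.2868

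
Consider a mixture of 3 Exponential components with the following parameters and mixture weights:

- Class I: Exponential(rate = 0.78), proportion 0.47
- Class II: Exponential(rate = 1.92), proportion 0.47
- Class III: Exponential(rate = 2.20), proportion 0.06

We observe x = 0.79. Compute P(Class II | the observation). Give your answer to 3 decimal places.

0.472

P(component k | x) = w_k·f_k(x) / marginal(x), where marginal(x) = Σ_j w_j·f_j(x).
Evaluate each component's likelihood at the observed value:
  L_I = 0.78·e^(−0.78·0.79) = 0.78·e^(−0.6162) = 0.421194
  L_II = 1.92·e^(−1.92·0.79) = 1.92·e^(−1.5168) = 0.421273
  L_III = 2.20·e^(−2.20·0.79) = 2.20·e^(−1.7380) = 0.386918
Prior × likelihood for each component:
  w_I·L_I = 0.47 × 0.421194 = 0.197961
  w_II·L_II = 0.47 × 0.421273 = 0.197998
  w_III·L_III = 0.06 × 0.386918 = 0.0232151
Normaliser: 0.197961 + 0.197998 + 0.0232151 = 0.419175
So the posterior for Class II is 0.197998 / 0.419175 ≈ 0.472.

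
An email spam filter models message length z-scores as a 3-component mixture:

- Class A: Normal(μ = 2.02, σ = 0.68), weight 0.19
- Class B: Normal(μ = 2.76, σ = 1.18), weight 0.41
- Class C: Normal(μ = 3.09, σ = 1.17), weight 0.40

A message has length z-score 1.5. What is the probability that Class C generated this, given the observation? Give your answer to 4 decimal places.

P(component k | x) = π_k·f_k(x) / marginal(x), where marginal(x) = Σ_j π_j·f_j(x).
Component likelihoods at x = 1.5:
  f_A = (1/(0.68·√(2π)))·exp(−(1.5−2.02)²/(2·0.68²)) = 0.586680·exp(-0.29239) = 0.437944
  f_B = (1/(1.18·√(2π)))·exp(−(1.5−2.76)²/(2·1.18²)) = 0.338087·exp(-0.57009) = 0.191178
  f_C = (1/(1.17·√(2π)))·exp(−(1.5−3.09)²/(2·1.17²)) = 0.340976·exp(-0.92341) = 0.135424
Multiply by the mixture weights:
  π_A·f_A = 0.19 × 0.437944 = 0.0832094
  π_B·f_B = 0.41 × 0.191178 = 0.0783832
  π_C·f_C = 0.40 × 0.135424 = 0.0541694
Sum: 0.0832094 + 0.0783832 + 0.0541694 = 0.215762
Responsibility of Class C: 0.0541694 / 0.215762 ≈ 0.2511

0.2511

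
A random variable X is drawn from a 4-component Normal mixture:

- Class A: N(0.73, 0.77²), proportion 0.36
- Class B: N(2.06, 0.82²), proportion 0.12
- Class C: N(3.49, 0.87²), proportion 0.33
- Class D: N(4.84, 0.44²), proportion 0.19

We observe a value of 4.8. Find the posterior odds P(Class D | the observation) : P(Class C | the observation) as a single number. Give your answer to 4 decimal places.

3.5224

The posterior odds equal the prior odds times the likelihood ratio: (w_i/w_j)·(f_i(x)/f_j(x)).
Evaluate each component's likelihood at the observed value:
  L_A = (1/(0.77·√(2π)))·exp(−(4.8−0.73)²/(2·0.77²)) = 0.518107·exp(-13.96939) = 4.44213e-07
  L_B = (1/(0.82·√(2π)))·exp(−(4.8−2.06)²/(2·0.82²)) = 0.486515·exp(-5.58269) = 0.00183048
  L_C = (1/(0.87·√(2π)))·exp(−(4.8−3.49)²/(2·0.87²)) = 0.458554·exp(-1.13364) = 0.147591
  L_D = (1/(0.44·√(2π)))·exp(−(4.8−4.84)²/(2·0.44²)) = 0.906687·exp(-0.00413) = 0.902948
Odds = (0.19/0.33) × (0.902948/0.147591) = 0.575758 × 6.11793 ≈ 3.5224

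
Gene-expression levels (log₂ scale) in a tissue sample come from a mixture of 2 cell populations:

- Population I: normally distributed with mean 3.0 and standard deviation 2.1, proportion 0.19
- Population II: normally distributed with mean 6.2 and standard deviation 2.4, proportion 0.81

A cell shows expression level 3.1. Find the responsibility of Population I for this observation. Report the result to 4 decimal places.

0.3814

By Bayes' theorem, P(k | x) = P(Z=k) f_k(x) / Σ_j P(Z=j) f_j(x).
Component likelihoods at x = 3.1:
  f_I = (1/(2.1·√(2π)))·exp(−(3.1−3.0)²/(2·2.1²)) = 0.189973·exp(-0.00113) = 0.189757
  f_II = (1/(2.4·√(2π)))·exp(−(3.1−6.2)²/(2·2.4²)) = 0.166226·exp(-0.83420) = 0.0721788
Prior × likelihood for each component:
  P(Z=I)·f_I = 0.19 × 0.189757 = 0.0360539
  P(Z=II)·f_II = 0.81 × 0.0721788 = 0.0584648
Evidence: 0.0360539 + 0.0584648 = 0.0945187
So the posterior for Population I is 0.0360539 / 0.0945187 ≈ 0.3814.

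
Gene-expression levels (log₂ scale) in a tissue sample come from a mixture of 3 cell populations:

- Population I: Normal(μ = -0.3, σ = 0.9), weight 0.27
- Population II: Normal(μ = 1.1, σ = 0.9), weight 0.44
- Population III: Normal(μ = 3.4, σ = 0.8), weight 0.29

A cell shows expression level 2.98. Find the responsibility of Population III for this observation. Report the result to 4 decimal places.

Apply Bayes' rule: the posterior for each component is proportional to its prior times its likelihood at x.
Evaluate each component's likelihood at the observed value:
  f_I = (1/(0.9·√(2π)))·exp(−(2.98−-0.3)²/(2·0.9²)) = 0.443269·exp(-6.64099) = 0.000578793
  f_II = (1/(0.9·√(2π)))·exp(−(2.98−1.1)²/(2·0.9²)) = 0.443269·exp(-2.18173) = 0.0500213
  f_III = (1/(0.8·√(2π)))·exp(−(2.98−3.4)²/(2·0.8²)) = 0.498678·exp(-0.13781) = 0.434479
Prior × likelihood for each component:
  π_I·f_I = 0.27 × 0.000578793 = 0.000156274
  π_II·f_II = 0.44 × 0.0500213 = 0.0220094
  π_III·f_III = 0.29 × 0.434479 = 0.125999
Sum: 0.000156274 + 0.0220094 + 0.125999 = 0.148165
So the posterior for Population III is 0.125999 / 0.148165 ≈ 0.8504.

0.8504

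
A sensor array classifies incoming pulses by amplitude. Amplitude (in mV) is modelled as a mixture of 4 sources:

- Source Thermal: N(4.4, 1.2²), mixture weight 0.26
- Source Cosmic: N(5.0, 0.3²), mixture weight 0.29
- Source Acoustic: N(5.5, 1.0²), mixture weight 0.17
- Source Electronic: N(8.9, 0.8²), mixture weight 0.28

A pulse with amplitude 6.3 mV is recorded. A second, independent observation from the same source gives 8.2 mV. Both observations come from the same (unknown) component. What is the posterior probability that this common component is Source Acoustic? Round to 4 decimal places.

0.6342

Apply Bayes' rule: the posterior for each component is proportional to its prior times its likelihood at x.
Since both observations come from the same component, the likelihood for component k is f_k(x₁)·f_k(x₂).
  p_Thermal = [(1/(1.2·√(2π)))·exp(−(6.3−4.4)²/(2·1.2²)) = 0.332452·exp(-1.25347) = 0.0949189] × [0.00220915] = 0.00020969
  p_Cosmic = [(1/(0.3·√(2π)))·exp(−(6.3−5.0)²/(2·0.3²)) = 1.329808·exp(-9.38889) = 0.000111236] × [2.61372e-25] = 2.9074e-29
  p_Acoustic = [(1/(1.0·√(2π)))·exp(−(6.3−5.5)²/(2·1.0²)) = 0.398942·exp(-0.32000) = 0.289692] × [0.0104209] = 0.00301886
  p_Electronic = [(1/(0.8·√(2π)))·exp(−(6.3−8.9)²/(2·0.8²)) = 0.498678·exp(-5.28125) = 0.00253631] × [0.340069] = 0.00086252
Weight by the priors:
  P(Z=Thermal)·p_Thermal = 0.26 × 0.00020969 = 5.45193e-05
  P(Z=Cosmic)·p_Cosmic = 0.29 × 2.9074e-29 = 8.43145e-30
  P(Z=Acoustic)·p_Acoustic = 0.17 × 0.00301886 = 0.000513206
  P(Z=Electronic)·p_Electronic = 0.28 × 0.00086252 = 0.000241506
Normaliser: 5.45193e-05 + 8.43145e-30 + 0.000513206 + 0.000241506 = 0.000809231
So the posterior for Source Acoustic is 0.000513206 / 0.000809231 ≈ 0.6342.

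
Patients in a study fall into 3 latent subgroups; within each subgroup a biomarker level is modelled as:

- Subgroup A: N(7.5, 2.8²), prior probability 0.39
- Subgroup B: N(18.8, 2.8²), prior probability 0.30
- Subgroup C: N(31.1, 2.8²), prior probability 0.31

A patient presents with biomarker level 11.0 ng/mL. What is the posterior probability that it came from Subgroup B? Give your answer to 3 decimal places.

0.034

Posterior ∝ prior × likelihood, so P(k | x) ∝ π_k f_k(x); normalise over all components.
Component likelihoods at x = 11.0 ng/mL:
  p_A = 0.0652318
  p_B = 0.00294202
  p_C = 9.19909e-13
Multiply by the mixture weights:
  π_A·p_A = 0.39 × 0.0652318 = 0.0254404
  π_B·p_B = 0.30 × 0.00294202 = 0.000882605
  π_C·p_C = 0.31 × 9.19909e-13 = 2.85172e-13
Normaliser: 0.0254404 + 0.000882605 + 2.85172e-13 = 0.026323
P(Subgroup B | the observation) = 0.000882605 / 0.026323 ≈ 0.034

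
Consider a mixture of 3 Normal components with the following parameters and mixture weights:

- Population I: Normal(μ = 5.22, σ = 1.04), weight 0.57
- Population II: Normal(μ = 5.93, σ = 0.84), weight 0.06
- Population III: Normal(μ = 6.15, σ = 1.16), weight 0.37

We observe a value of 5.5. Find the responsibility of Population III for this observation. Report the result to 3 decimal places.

Posterior ∝ prior × likelihood, so P(k | x) ∝ w_k f_k(x); normalise over all components.
Component likelihoods at x = 5.5:
  p_I = 0.369945
  p_II = 0.416608
  p_III = 0.293948
Weight by the priors:
  w_I·p_I = 0.57 × 0.369945 = 0.210868
  w_II·p_II = 0.06 × 0.416608 = 0.0249965
  w_III·p_III = 0.37 × 0.293948 = 0.108761
Normaliser: 0.210868 + 0.0249965 + 0.108761 = 0.344626
P(Population III | the observation) = 0.108761 / 0.344626 ≈ 0.316

0.316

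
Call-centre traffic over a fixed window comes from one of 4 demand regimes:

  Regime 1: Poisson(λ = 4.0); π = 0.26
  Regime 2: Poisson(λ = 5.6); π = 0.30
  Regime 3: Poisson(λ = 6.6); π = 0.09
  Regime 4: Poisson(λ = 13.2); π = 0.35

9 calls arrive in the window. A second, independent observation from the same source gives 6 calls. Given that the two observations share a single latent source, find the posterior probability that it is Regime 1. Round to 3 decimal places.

Apply Bayes' rule: the posterior for each component is proportional to its prior times its likelihood at x.
Since both observations come from the same component, the likelihood for component k is f_k(x₁)·f_k(x₂).
  L_1 = [e^(−4.0)·4.0^9/9! = 0.0132312] × [0.104196] = 0.00137863
  L_2 = [e^(−5.6)·5.6^9/9! = 0.0551925] × [0.158397] = 0.00874232
  L_3 = [e^(−6.6)·6.6^9/9! = 0.0890818] × [0.156166] = 0.0139116
  L_4 = [e^(−13.2)·13.2^9/9! = 0.0620462] × [0.0135964] = 0.000843605
Unnormalised posteriors:
  π_1·L_1 = 0.26 × 0.00137863 = 0.000358444
  π_2·L_2 = 0.30 × 0.00874232 = 0.0026227
  π_3·L_3 = 0.09 × 0.0139116 = 0.00125204
  π_4·L_4 = 0.35 × 0.000843605 = 0.000295262
Marginal: 0.000358444 + 0.0026227 + 0.00125204 + 0.000295262 = 0.00452844
So the posterior for Regime 1 is 0.000358444 / 0.00452844 ≈ 0.079.

0.079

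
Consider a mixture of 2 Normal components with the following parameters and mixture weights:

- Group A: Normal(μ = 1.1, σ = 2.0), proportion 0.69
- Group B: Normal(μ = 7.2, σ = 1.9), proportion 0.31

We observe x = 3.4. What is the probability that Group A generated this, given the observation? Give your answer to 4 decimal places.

0.8897

The responsibility of component k is π_k f_k(x) divided by Σ_j π_j f_j(x).
Evaluate each component's likelihood at the observed value:
  f_A = 0.102968
  f_B = 0.0284163
Multiply by the mixture weights:
  π_A·f_A = 0.69 × 0.102968 = 0.071048
  π_B·f_B = 0.31 × 0.0284163 = 0.00880905
Normaliser: 0.071048 + 0.00880905 = 0.0798571
P(Group A | data) = 0.071048 / 0.0798571 ≈ 0.8897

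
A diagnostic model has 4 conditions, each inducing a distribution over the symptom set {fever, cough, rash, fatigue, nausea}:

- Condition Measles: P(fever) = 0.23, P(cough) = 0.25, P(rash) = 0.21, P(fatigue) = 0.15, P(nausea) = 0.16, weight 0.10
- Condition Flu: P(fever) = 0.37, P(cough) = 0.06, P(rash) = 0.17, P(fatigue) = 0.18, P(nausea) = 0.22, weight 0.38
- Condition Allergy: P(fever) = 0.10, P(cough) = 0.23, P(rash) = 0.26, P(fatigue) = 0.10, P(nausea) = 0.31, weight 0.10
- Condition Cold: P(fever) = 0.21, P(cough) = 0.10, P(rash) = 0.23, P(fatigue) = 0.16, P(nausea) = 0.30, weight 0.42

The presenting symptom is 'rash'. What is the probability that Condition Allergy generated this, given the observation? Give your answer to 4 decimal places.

0.1249

P(component k | x) = w_k·f_k(x) / marginal(x), where marginal(x) = Σ_j w_j·f_j(x).
Categorical probabilities:
  f_Measles = P(rash | comp) = 0.21
  f_Flu = P(rash | comp) = 0.17
  f_Allergy = P(rash | comp) = 0.26
  f_Cold = P(rash | comp) = 0.23
Prior × likelihood for each component:
  w_Measles·f_Measles = 0.10 × 0.21 = 0.021
  w_Flu·f_Flu = 0.38 × 0.17 = 0.0646
  w_Allergy·f_Allergy = 0.10 × 0.26 = 0.026
  w_Cold·f_Cold = 0.42 × 0.23 = 0.0966
Marginal: 0.021 + 0.0646 + 0.026 + 0.0966 = 0.2082
P(Condition Allergy | 'rash') ≈ 0.1249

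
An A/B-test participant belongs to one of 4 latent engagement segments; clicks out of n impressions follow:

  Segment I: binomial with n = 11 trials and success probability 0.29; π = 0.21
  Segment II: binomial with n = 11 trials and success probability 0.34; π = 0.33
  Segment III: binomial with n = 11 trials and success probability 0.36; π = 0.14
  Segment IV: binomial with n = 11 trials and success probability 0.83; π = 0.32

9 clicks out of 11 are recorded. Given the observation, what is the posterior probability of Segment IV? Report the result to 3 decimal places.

P(component k | x) = π_k·f_k(x) / marginal(x), where marginal(x) = Σ_j π_j·f_j(x).
Component likelihoods at x = 9 clicks out of 11:
  L_I = 0.000402218
  L_II = 0.00145466
  L_III = 0.00228794
  L_IV = 0.297142
Prior × likelihood for each component:
  π_I·L_I = 0.21 × 0.000402218 = 8.44658e-05
  π_II·L_II = 0.33 × 0.00145466 = 0.000480037
  π_III·L_III = 0.14 × 0.00228794 = 0.000320312
  π_IV·L_IV = 0.32 × 0.297142 = 0.0950853
Evidence: 8.44658e-05 + 0.000480037 + 0.000320312 + 0.0950853 = 0.0959701
P(Segment IV | the observation) ≈ 0.991

0.991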